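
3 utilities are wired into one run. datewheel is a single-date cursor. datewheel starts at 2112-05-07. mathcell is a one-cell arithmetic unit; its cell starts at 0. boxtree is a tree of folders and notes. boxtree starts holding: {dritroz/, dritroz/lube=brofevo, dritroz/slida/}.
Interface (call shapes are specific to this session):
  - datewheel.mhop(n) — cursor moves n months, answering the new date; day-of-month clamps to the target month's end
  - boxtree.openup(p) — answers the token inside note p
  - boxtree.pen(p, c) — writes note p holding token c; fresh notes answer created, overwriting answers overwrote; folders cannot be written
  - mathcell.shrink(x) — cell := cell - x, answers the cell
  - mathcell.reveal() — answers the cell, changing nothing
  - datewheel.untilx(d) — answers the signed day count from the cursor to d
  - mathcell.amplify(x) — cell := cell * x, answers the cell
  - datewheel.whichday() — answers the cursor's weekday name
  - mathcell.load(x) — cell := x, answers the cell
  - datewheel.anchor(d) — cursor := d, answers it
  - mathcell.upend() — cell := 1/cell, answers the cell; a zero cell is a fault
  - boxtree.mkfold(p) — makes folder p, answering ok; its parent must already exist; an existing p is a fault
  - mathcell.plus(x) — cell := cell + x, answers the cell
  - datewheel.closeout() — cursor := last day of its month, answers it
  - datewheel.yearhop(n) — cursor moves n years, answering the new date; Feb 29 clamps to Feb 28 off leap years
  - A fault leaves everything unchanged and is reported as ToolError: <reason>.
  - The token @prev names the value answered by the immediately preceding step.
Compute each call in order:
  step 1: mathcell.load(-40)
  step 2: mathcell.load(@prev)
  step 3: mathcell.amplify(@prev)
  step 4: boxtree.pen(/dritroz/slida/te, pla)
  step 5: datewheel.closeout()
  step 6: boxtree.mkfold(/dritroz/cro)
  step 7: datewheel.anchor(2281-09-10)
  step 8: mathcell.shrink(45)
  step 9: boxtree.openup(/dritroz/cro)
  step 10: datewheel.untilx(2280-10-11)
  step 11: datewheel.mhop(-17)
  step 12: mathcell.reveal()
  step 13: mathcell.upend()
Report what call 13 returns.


I call mathcell.load passing x: -40, yielding -40.
I invoke mathcell.load passing x: @prev, which returns -40.
Now I run mathcell.amplify passing x: @prev, giving 1600.
Invoking boxtree.pen passing p: /dritroz/slida/te, c: pla: created.
Calling datewheel.closeout(), and get 2112-05-31.
I try boxtree.mkfold passing p: /dritroz/cro, and get ok.
Invoking datewheel.anchor passing d: 2281-09-10, yielding 2281-09-10.
Calling mathcell.shrink passing x: 45, and observe 1555.
I try boxtree.openup passing p: /dritroz/cro, giving ToolError: is a directory.
I run datewheel.untilx passing d: 2280-10-11, giving -334.
I call datewheel.mhop passing n: -17, and get 2280-04-10.
Next I call mathcell.reveal, and observe 1555.
Next I call mathcell.upend: 1/1555.

Answer: 1/1555


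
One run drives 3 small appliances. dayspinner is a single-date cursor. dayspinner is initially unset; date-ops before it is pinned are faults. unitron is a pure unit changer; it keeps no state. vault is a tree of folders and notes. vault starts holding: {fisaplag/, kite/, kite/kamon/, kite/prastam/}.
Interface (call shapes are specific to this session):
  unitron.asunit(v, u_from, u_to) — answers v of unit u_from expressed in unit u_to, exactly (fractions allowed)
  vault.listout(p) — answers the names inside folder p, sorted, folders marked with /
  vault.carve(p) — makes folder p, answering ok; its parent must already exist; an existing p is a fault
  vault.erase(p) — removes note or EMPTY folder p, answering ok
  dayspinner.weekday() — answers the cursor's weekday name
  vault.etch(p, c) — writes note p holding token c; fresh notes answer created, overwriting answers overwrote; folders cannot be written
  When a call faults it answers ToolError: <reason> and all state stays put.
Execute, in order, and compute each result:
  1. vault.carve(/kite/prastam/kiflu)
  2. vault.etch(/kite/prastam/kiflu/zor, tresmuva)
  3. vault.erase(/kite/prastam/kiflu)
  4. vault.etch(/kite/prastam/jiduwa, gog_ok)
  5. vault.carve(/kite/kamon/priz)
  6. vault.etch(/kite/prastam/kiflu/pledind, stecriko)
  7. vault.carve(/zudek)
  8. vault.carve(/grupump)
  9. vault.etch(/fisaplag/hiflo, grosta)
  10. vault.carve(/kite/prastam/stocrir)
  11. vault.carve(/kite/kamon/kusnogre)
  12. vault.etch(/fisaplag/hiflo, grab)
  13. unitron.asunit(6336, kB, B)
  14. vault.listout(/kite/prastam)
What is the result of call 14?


-- 1. vault.carve(p→/kite/prastam/kiflu) => ok
-- 2. vault.etch(p→/kite/prastam/kiflu/zor, c→tresmuva) => created
-- 3. vault.erase(p→/kite/prastam/kiflu) => ToolError: not empty
-- 4. vault.etch(p→/kite/prastam/jiduwa, c→gog_ok) => created
-- 5. vault.carve(p→/kite/kamon/priz) => ok
-- 6. vault.etch(p→/kite/prastam/kiflu/pledind, c→stecriko) => created
-- 7. vault.carve(p→/zudek) => ok
-- 8. vault.carve(p→/grupump) => ok
-- 9. vault.etch(p→/fisaplag/hiflo, c→grosta) => created
-- 10. vault.carve(p→/kite/prastam/stocrir) => ok
-- 11. vault.carve(p→/kite/kamon/kusnogre) => ok
-- 12. vault.etch(p→/fisaplag/hiflo, c→grab) => overwrote
-- 13. unitron.asunit(v→6336, u_from→kB, u_to→B) => 6336000
-- 14. vault.listout(p→/kite/prastam) => [jiduwa, kiflu/, stocrir/]

Answer: [jiduwa, kiflu/, stocrir/]


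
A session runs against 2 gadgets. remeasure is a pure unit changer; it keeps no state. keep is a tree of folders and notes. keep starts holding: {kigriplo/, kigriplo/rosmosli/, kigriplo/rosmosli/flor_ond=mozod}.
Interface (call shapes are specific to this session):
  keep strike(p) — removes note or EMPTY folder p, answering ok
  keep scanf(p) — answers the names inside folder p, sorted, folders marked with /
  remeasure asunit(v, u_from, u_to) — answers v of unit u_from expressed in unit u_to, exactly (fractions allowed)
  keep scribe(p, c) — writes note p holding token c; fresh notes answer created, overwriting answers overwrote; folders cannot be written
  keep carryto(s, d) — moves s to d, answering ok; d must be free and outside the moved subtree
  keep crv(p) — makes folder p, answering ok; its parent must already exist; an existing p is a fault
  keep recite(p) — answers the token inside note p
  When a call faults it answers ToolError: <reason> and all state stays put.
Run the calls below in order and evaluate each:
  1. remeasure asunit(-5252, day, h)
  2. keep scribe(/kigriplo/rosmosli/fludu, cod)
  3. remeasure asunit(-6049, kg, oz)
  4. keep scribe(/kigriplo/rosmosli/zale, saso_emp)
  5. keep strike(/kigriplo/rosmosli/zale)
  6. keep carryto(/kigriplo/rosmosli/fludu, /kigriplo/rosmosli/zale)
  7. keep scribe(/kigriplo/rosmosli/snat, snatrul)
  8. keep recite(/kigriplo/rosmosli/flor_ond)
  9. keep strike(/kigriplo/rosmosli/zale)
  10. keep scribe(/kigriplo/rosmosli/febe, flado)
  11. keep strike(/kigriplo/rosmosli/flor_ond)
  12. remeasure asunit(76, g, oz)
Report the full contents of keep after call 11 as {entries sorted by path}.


Answer: {kigriplo/, kigriplo/rosmosli/, kigriplo/rosmosli/febe=flado, kigriplo/rosmosli/snat=snatrul}

Derivation:
·→ remeasure asunit(v→-5252, u_from→day, u_to→h)
·← -126048
·→ keep scribe(p→/kigriplo/rosmosli/fludu, c→cod)
·← created
·→ remeasure asunit(v→-6049, u_from→kg, u_to→oz)
·← -9678400000000/45359237
·→ keep scribe(p→/kigriplo/rosmosli/zale, c→saso_emp)
·← created
·→ keep strike(p→/kigriplo/rosmosli/zale)
·← ok
·→ keep carryto(s→/kigriplo/rosmosli/fludu, d→/kigriplo/rosmosli/zale)
·← ok
·→ keep scribe(p→/kigriplo/rosmosli/snat, c→snatrul)
·← created
·→ keep recite(p→/kigriplo/rosmosli/flor_ond)
·← mozod
·→ keep strike(p→/kigriplo/rosmosli/zale)
·← ok
·→ keep scribe(p→/kigriplo/rosmosli/febe, c→flado)
·← created
·→ keep strike(p→/kigriplo/rosmosli/flor_ond)
·← ok
·→ remeasure asunit(v→76, u_from→g, u_to→oz)
·← 121600000/45359237


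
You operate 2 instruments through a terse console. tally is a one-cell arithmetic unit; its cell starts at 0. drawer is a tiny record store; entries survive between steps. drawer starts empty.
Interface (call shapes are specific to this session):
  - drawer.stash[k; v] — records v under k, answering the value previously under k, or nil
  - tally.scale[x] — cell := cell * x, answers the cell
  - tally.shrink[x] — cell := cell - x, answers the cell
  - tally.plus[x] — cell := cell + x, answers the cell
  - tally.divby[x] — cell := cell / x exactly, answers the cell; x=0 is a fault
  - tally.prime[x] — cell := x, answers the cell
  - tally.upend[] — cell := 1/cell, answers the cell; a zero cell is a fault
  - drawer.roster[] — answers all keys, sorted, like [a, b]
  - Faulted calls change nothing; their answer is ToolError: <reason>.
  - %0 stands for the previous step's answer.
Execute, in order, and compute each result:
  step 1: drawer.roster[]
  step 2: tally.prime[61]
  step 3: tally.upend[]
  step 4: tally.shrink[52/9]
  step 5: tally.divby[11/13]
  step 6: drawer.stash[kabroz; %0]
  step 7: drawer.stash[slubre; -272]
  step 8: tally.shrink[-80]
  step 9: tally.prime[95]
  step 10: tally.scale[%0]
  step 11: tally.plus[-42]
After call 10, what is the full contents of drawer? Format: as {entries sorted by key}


Answer: {kabroz=-41119/6039, slubre=-272}

Derivation:
CALL drawer.roster[]
RET  []
CALL tally.prime[x='61']
RET  61
CALL tally.upend[]
RET  1/61
CALL tally.shrink[x='52/9']
RET  -3163/549
CALL tally.divby[x='11/13']
RET  -41119/6039
CALL drawer.stash[k='kabroz'; v='%0']
RET  nil
CALL drawer.stash[k='slubre'; v='-272']
RET  nil
CALL tally.shrink[x='-80']
RET  442001/6039
CALL tally.prime[x='95']
RET  95
CALL tally.scale[x='%0']
RET  9025
CALL tally.plus[x='-42']
RET  8983


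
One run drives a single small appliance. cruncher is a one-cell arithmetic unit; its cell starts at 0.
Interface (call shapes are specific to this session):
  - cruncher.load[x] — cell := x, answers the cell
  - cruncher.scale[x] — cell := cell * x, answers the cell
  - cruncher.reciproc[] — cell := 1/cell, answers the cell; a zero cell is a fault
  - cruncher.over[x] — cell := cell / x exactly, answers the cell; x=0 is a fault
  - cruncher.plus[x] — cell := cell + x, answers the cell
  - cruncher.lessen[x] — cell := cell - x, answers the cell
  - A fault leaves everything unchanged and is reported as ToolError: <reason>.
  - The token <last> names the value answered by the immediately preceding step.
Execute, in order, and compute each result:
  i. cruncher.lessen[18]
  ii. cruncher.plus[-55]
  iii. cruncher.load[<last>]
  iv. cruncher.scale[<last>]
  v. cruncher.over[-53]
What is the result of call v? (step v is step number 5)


Answer: -5329/53

Derivation:
CALL cruncher.lessen[x→18]
RET  -18
CALL cruncher.plus[x→-55]
RET  -73
CALL cruncher.load[x→<last>]
RET  -73
CALL cruncher.scale[x→<last>]
RET  5329
CALL cruncher.over[x→-53]
RET  -5329/53


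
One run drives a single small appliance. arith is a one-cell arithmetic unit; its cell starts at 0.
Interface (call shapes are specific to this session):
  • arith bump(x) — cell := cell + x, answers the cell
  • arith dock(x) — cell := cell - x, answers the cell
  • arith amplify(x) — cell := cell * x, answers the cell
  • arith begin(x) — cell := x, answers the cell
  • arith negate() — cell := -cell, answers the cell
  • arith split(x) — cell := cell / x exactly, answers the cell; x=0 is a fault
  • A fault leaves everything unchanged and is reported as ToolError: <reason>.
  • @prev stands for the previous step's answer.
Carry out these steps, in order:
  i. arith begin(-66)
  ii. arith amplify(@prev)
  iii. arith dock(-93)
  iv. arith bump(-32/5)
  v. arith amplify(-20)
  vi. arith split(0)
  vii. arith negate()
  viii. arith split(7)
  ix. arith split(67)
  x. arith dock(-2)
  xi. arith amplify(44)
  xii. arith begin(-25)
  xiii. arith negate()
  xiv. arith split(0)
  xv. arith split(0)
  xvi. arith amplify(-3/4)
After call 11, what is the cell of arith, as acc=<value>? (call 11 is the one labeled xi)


Answer: acc=3950760/469

Derivation:
==> arith begin(x='-66')
<== -66
==> arith amplify(x='@prev')
<== 4356
==> arith dock(x='-93')
<== 4449
==> arith bump(x='-32/5')
<== 22213/5
==> arith amplify(x='-20')
<== -88852
==> arith split(x='0')
<== ToolError: division by zero
==> arith negate()
<== 88852
==> arith split(x='7')
<== 88852/7
==> arith split(x='67')
<== 88852/469
==> arith dock(x='-2')
<== 89790/469
==> arith amplify(x='44')
<== 3950760/469
==> arith begin(x='-25')
<== -25
==> arith negate()
<== 25
==> arith split(x='0')
<== ToolError: division by zero
==> arith split(x='0')
<== ToolError: division by zero
==> arith amplify(x='-3/4')
<== -75/4


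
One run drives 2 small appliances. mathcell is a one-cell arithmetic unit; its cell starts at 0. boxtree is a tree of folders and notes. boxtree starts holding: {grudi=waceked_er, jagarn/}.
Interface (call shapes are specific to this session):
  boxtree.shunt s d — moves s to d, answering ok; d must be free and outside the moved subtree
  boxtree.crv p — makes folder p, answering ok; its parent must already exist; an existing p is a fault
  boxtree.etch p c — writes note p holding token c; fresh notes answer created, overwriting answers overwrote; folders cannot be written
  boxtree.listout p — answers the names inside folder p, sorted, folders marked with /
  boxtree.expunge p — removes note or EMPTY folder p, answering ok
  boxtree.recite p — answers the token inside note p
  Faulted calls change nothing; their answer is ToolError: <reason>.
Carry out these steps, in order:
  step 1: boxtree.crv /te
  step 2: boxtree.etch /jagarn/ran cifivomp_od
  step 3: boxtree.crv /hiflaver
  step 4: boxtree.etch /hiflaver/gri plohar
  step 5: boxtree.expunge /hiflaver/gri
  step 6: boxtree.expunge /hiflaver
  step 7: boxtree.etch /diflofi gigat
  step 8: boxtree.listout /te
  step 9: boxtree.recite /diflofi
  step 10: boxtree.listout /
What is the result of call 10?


# 1. boxtree.crv(p=/te) : ok
# 2. boxtree.etch(p=/jagarn/ran, c=cifivomp_od) : created
# 3. boxtree.crv(p=/hiflaver) : ok
# 4. boxtree.etch(p=/hiflaver/gri, c=plohar) : created
# 5. boxtree.expunge(p=/hiflaver/gri) : ok
# 6. boxtree.expunge(p=/hiflaver) : ok
# 7. boxtree.etch(p=/diflofi, c=gigat) : created
# 8. boxtree.listout(p=/te) : []
# 9. boxtree.recite(p=/diflofi) : gigat
# 10. boxtree.listout(p=/) : [diflofi, grudi, jagarn/, te/]

Answer: [diflofi, grudi, jagarn/, te/]


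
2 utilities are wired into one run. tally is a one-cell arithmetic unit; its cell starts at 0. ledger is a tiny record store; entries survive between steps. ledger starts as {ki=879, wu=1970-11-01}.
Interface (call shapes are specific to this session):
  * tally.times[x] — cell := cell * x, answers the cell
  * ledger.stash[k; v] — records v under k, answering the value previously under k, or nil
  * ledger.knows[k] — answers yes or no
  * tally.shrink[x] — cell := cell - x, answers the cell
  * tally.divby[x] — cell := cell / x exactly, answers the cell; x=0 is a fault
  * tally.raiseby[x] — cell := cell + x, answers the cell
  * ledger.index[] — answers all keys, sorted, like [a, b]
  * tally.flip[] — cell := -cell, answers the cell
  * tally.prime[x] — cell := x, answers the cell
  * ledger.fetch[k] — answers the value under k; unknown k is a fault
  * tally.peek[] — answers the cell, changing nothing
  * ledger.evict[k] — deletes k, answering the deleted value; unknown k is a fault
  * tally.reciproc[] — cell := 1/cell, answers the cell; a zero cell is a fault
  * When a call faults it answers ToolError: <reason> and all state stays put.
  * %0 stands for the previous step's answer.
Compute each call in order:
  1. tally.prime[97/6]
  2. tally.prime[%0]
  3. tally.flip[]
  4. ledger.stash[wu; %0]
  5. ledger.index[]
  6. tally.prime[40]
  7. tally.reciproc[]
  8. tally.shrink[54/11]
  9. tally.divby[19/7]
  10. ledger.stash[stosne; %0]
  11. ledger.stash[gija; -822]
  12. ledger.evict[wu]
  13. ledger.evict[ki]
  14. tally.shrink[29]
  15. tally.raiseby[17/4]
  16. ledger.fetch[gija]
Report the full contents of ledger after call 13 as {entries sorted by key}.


Answer: {gija=-822, stosne=-15043/8360}

Derivation:
[in] tally.prime 97/6
:: 97/6
[in] tally.prime %0
:: 97/6
[in] tally.flip
:: -97/6
[in] ledger.stash wu %0
:: 1970-11-01
[in] ledger.index
:: [ki, wu]
[in] tally.prime 40
:: 40
[in] tally.reciproc
:: 1/40
[in] tally.shrink 54/11
:: -2149/440
[in] tally.divby 19/7
:: -15043/8360
[in] ledger.stash stosne %0
:: nil
[in] ledger.stash gija -822
:: nil
[in] ledger.evict wu
:: -97/6
[in] ledger.evict ki
:: 879
[in] tally.shrink 29
:: -257483/8360
[in] tally.raiseby 17/4
:: -221953/8360
[in] ledger.fetch gija
:: -822


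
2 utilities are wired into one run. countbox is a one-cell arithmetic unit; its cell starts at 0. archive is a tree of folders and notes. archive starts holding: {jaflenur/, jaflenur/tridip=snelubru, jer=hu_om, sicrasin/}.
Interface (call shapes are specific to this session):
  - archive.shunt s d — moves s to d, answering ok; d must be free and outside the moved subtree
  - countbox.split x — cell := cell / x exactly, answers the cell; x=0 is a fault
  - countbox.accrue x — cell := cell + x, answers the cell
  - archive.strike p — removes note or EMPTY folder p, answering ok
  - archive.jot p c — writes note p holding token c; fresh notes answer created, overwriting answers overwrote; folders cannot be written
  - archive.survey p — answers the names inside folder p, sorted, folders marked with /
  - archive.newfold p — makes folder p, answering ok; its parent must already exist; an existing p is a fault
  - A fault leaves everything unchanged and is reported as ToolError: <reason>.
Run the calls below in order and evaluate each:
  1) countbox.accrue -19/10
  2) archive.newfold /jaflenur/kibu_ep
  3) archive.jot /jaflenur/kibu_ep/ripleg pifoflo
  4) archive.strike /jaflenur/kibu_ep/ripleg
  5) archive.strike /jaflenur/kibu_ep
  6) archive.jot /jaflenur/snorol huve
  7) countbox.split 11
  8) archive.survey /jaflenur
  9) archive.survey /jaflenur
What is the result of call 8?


Answer: [snorol, tridip]

Derivation:
→ countbox.accrue(x='-19/10')
← -19/10
→ archive.newfold(p='/jaflenur/kibu_ep')
← ok
→ archive.jot(p='/jaflenur/kibu_ep/ripleg', c='pifoflo')
← created
→ archive.strike(p='/jaflenur/kibu_ep/ripleg')
← ok
→ archive.strike(p='/jaflenur/kibu_ep')
← ok
→ archive.jot(p='/jaflenur/snorol', c='huve')
← created
→ countbox.split(x='11')
← -19/110
→ archive.survey(p='/jaflenur')
← [snorol, tridip]
→ archive.survey(p='/jaflenur')
← [snorol, tridip]


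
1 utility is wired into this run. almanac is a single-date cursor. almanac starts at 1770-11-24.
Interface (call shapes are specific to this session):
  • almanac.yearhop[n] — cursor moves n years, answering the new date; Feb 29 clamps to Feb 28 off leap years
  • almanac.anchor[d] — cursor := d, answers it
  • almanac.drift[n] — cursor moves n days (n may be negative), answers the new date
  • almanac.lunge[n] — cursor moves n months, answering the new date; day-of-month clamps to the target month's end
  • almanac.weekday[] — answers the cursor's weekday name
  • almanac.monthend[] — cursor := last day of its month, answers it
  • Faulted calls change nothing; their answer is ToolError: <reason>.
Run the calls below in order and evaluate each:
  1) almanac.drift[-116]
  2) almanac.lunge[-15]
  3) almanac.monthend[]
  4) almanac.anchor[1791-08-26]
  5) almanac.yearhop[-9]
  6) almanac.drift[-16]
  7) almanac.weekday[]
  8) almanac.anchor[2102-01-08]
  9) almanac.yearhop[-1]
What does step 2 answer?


Answer: 1769-04-30

Derivation:
[in] drift n='-116'
  1770-07-31
[in] lunge n='-15'
  1769-04-30
[in] monthend
  1769-04-30
[in] anchor d='1791-08-26'
  1791-08-26
[in] yearhop n='-9'
  1782-08-26
[in] drift n='-16'
  1782-08-10
[in] weekday
  Saturday
[in] anchor d='2102-01-08'
  2102-01-08
[in] yearhop n='-1'
  2101-01-08


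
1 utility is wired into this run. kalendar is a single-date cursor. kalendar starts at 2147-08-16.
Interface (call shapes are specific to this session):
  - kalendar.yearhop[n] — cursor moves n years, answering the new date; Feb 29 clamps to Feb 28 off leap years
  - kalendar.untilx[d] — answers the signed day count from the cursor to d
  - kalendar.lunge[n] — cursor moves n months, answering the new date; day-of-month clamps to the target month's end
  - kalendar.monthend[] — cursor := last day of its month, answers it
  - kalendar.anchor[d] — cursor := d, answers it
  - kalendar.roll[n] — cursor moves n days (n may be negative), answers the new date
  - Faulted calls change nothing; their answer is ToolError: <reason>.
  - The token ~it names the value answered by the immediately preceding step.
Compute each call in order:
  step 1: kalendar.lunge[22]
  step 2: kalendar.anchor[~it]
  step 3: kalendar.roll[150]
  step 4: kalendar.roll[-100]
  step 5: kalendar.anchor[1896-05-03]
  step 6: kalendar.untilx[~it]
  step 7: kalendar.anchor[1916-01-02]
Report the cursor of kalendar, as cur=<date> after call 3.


→ kalendar.lunge(n=22)
← 2149-06-16
→ kalendar.anchor(d=~it)
← 2149-06-16
→ kalendar.roll(n=150)
← 2149-11-13
→ kalendar.roll(n=-100)
← 2149-08-05
→ kalendar.anchor(d=1896-05-03)
← 1896-05-03
→ kalendar.untilx(d=~it)
← 0
→ kalendar.anchor(d=1916-01-02)
← 1916-01-02

Answer: cur=2149-11-13


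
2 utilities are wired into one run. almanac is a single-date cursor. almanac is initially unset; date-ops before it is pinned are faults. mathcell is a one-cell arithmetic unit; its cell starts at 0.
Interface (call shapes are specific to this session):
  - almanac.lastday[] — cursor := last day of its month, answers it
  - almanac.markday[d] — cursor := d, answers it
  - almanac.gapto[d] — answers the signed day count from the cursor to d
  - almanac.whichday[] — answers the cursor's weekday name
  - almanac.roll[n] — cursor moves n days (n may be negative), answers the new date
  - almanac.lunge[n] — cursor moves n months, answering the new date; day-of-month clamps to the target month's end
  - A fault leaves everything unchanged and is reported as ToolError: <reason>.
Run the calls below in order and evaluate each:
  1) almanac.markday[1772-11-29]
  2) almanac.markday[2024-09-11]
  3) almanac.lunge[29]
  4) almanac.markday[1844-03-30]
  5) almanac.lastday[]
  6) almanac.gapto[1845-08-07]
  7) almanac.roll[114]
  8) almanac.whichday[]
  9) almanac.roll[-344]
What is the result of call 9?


Answer: 1843-08-14

Derivation:
// almanac.markday(1772-11-29) : 1772-11-29
// almanac.markday(2024-09-11) : 2024-09-11
// almanac.lunge(29) : 2027-02-11
// almanac.markday(1844-03-30) : 1844-03-30
// almanac.lastday() : 1844-03-31
// almanac.gapto(1845-08-07) : 494
// almanac.roll(114) : 1844-07-23
// almanac.whichday() : Tuesday
// almanac.roll(-344) : 1843-08-14


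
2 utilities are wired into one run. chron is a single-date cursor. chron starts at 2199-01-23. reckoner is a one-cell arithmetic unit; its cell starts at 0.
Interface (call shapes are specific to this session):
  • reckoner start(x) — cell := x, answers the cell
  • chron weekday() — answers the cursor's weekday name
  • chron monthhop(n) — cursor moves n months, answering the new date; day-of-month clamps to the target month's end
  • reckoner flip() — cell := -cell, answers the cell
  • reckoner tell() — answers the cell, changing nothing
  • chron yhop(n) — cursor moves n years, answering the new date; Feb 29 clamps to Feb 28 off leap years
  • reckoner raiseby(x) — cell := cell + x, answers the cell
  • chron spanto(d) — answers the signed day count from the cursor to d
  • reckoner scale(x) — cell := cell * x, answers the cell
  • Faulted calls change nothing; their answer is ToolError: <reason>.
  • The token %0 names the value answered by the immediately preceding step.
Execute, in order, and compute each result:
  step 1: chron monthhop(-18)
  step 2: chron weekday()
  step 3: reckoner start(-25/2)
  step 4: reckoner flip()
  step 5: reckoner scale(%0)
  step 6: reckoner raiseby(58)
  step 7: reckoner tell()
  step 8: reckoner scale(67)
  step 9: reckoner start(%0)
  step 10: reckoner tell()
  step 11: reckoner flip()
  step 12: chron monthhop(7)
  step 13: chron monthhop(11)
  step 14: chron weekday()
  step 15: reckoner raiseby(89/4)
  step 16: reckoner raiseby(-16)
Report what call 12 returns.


% 1. chron monthhop(-18) : 2197-07-23
% 2. chron weekday() : Sunday
% 3. reckoner start(-25/2) : -25/2
% 4. reckoner flip() : 25/2
% 5. reckoner scale(%0) : 625/4
% 6. reckoner raiseby(58) : 857/4
% 7. reckoner tell() : 857/4
% 8. reckoner scale(67) : 57419/4
% 9. reckoner start(%0) : 57419/4
% 10. reckoner tell() : 57419/4
% 11. reckoner flip() : -57419/4
% 12. chron monthhop(7) : 2198-02-23
% 13. chron monthhop(11) : 2199-01-23
% 14. chron weekday() : Wednesday
% 15. reckoner raiseby(89/4) : -28665/2
% 16. reckoner raiseby(-16) : -28697/2

Answer: 2198-02-23


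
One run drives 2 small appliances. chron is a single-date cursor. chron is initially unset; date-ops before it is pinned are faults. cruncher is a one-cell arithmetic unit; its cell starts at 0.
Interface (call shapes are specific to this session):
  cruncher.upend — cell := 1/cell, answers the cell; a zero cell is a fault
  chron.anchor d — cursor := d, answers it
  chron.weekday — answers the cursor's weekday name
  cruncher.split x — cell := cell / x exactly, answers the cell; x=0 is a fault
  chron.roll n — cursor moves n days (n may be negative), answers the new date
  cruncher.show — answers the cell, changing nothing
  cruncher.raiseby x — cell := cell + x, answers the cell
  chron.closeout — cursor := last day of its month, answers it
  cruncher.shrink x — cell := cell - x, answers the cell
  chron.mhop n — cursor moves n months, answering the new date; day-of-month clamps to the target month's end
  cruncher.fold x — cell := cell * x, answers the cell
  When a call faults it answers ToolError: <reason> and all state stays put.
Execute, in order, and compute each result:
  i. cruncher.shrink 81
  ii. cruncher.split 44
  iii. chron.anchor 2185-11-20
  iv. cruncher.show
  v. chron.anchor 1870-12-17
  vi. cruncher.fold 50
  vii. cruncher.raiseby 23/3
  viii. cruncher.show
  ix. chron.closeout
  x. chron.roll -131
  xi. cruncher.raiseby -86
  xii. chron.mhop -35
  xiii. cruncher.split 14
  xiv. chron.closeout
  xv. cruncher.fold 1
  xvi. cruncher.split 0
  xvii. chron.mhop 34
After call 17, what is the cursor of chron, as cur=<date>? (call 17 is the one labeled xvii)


Answer: cur=1870-07-30

Derivation:
// 1. cruncher.shrink(x='81') => -81
// 2. cruncher.split(x='44') => -81/44
// 3. chron.anchor(d='2185-11-20') => 2185-11-20
// 4. cruncher.show() => -81/44
// 5. chron.anchor(d='1870-12-17') => 1870-12-17
// 6. cruncher.fold(x='50') => -2025/22
// 7. cruncher.raiseby(x='23/3') => -5569/66
// 8. cruncher.show() => -5569/66
// 9. chron.closeout() => 1870-12-31
// 10. chron.roll(n='-131') => 1870-08-22
// 11. cruncher.raiseby(x='-86') => -11245/66
// 12. chron.mhop(n='-35') => 1867-09-22
// 13. cruncher.split(x='14') => -11245/924
// 14. chron.closeout() => 1867-09-30
// 15. cruncher.fold(x='1') => -11245/924
// 16. cruncher.split(x='0') => ToolError: division by zero
// 17. chron.mhop(n='34') => 1870-07-30


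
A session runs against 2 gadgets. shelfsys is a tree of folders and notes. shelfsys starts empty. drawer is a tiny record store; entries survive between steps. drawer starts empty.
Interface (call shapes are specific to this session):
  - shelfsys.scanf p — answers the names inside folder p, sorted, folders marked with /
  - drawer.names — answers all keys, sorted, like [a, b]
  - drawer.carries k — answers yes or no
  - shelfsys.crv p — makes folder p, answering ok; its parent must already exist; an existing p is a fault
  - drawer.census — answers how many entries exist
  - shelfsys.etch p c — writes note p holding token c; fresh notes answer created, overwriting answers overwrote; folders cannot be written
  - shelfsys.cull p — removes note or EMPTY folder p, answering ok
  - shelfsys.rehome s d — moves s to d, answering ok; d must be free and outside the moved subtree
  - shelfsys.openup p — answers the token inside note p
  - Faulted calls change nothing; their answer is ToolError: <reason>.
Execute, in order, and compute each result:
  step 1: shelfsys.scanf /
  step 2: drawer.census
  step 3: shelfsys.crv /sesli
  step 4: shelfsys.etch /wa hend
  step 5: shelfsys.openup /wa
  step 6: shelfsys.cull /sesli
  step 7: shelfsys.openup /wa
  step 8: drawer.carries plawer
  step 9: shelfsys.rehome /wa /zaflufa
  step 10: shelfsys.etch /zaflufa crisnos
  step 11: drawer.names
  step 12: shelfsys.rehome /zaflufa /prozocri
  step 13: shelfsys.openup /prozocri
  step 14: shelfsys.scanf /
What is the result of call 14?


Next I call shelfsys.scanf(p→/), and see [].
Using drawer.census(), — result: 0.
Calling shelfsys.crv(p→/sesli), yielding ok.
I run shelfsys.etch(p→/wa, c→hend), giving created.
Using shelfsys.openup(p→/wa), which returns hend.
I call shelfsys.cull(p→/sesli), which returns ok.
I run shelfsys.openup(p→/wa), yielding hend.
Using drawer.carries(k→plawer), yielding no.
I invoke shelfsys.rehome(s→/wa, d→/zaflufa), → ok.
I try shelfsys.etch(p→/zaflufa, c→crisnos), → overwrote.
Next I call drawer.names, yielding [].
Calling shelfsys.rehome(s→/zaflufa, d→/prozocri), and get ok.
I use shelfsys.openup(p→/prozocri), giving crisnos.
Now I run shelfsys.scanf(p→/), — result: [prozocri].

Answer: [prozocri]


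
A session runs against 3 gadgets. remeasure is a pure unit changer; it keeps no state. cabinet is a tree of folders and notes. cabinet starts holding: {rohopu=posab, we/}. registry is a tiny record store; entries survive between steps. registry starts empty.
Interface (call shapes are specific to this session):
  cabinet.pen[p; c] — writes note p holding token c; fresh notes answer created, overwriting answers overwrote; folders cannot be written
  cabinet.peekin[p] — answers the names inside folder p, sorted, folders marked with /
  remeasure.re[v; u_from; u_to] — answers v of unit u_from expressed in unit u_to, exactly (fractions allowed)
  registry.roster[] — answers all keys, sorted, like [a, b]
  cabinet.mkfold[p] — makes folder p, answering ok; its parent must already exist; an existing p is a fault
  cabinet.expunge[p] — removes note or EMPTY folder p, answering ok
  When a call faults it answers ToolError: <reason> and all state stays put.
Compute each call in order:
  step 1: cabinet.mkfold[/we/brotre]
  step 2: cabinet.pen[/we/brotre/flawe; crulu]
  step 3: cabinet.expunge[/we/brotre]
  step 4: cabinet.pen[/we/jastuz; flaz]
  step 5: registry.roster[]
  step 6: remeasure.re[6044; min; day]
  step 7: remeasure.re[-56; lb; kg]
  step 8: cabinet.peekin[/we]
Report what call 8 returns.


Answer: [brotre/, jastuz]

Derivation:
-- 1. cabinet.mkfold(p='/we/brotre') -> ok
-- 2. cabinet.pen(p='/we/brotre/flawe', c='crulu') -> created
-- 3. cabinet.expunge(p='/we/brotre') -> ToolError: not empty
-- 4. cabinet.pen(p='/we/jastuz', c='flaz') -> created
-- 5. registry.roster() -> []
-- 6. remeasure.re(v='6044', u_from='min', u_to='day') -> 1511/360
-- 7. remeasure.re(v='-56', u_from='lb', u_to='kg') -> -317514659/12500000
-- 8. cabinet.peekin(p='/we') -> [brotre/, jastuz]


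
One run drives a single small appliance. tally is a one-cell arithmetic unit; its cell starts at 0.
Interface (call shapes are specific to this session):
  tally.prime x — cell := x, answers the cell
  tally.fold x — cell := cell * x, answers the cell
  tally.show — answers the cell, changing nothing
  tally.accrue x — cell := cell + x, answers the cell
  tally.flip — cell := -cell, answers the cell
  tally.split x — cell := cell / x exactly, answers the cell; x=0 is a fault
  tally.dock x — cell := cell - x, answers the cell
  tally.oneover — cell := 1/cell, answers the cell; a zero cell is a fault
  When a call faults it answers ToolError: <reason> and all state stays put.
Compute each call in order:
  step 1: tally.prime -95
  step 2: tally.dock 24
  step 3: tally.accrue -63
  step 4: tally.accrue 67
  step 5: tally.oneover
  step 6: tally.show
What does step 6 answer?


Answer: -1/115

Derivation:
;; 1. tally.prime(x=-95) : -95
;; 2. tally.dock(x=24) : -119
;; 3. tally.accrue(x=-63) : -182
;; 4. tally.accrue(x=67) : -115
;; 5. tally.oneover() : -1/115
;; 6. tally.show() : -1/115


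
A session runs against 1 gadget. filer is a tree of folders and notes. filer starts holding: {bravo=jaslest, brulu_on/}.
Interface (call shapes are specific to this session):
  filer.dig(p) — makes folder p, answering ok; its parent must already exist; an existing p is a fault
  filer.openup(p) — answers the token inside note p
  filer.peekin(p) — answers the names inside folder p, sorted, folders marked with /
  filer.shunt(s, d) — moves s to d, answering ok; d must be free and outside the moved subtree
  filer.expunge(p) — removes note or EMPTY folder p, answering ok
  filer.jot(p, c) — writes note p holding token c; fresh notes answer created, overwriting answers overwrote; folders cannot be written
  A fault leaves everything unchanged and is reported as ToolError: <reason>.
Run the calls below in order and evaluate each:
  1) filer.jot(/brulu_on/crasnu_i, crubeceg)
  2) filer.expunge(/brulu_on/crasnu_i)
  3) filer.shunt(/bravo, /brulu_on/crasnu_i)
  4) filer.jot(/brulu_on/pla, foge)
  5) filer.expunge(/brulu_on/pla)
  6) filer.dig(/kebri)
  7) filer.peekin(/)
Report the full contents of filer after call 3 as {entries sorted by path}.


Answer: {brulu_on/, brulu_on/crasnu_i=jaslest}

Derivation:
[in] filer.jot p: /brulu_on/crasnu_i c: crubeceg
[out] created
[in] filer.expunge p: /brulu_on/crasnu_i
[out] ok
[in] filer.shunt s: /bravo d: /brulu_on/crasnu_i
[out] ok
[in] filer.jot p: /brulu_on/pla c: foge
[out] created
[in] filer.expunge p: /brulu_on/pla
[out] ok
[in] filer.dig p: /kebri
[out] ok
[in] filer.peekin p: /
[out] [brulu_on/, kebri/]


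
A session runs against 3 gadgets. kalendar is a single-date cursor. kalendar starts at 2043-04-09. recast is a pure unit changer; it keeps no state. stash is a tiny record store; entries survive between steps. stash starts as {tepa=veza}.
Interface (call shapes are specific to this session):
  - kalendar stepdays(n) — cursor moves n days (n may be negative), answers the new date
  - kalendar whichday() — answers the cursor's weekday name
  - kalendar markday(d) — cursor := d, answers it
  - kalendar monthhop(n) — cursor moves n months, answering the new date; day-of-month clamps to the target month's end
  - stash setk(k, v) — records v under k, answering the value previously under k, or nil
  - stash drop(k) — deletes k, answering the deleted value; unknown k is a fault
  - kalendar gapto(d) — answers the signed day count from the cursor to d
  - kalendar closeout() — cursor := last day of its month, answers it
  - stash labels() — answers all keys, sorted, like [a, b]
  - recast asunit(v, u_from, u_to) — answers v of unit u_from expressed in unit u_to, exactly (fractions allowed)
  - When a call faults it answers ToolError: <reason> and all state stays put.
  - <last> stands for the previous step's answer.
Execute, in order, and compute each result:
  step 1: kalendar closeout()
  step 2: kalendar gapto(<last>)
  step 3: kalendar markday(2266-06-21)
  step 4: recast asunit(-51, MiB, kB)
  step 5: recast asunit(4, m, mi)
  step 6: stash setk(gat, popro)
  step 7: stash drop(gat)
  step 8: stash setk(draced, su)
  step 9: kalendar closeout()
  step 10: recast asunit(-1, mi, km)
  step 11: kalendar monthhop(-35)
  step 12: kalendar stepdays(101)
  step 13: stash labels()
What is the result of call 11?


·→ kalendar closeout()
·← 2043-04-30
·→ kalendar gapto(<last>)
·← 0
·→ kalendar markday(2266-06-21)
·← 2266-06-21
·→ recast asunit(-51, MiB, kB)
·← -6684672/125
·→ recast asunit(4, m, mi)
·← 125/50292
·→ stash setk(gat, popro)
·← nil
·→ stash drop(gat)
·← popro
·→ stash setk(draced, su)
·← nil
·→ kalendar closeout()
·← 2266-06-30
·→ recast asunit(-1, mi, km)
·← -25146/15625
·→ kalendar monthhop(-35)
·← 2263-07-30
·→ kalendar stepdays(101)
·← 2263-11-08
·→ stash labels()
·← [draced, tepa]

Answer: 2263-07-30


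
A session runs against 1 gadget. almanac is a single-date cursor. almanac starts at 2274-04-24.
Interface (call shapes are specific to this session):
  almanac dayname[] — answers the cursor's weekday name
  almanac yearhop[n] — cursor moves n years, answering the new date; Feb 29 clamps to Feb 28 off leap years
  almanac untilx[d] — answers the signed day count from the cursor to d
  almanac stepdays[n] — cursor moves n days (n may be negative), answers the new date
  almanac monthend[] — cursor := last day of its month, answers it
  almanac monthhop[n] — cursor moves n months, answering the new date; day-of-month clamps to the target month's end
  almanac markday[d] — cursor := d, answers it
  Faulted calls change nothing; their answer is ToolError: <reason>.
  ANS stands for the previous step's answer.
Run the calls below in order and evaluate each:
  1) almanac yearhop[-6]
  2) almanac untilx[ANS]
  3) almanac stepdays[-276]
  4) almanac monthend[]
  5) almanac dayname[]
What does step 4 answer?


Answer: 2267-07-31

Derivation:
→ almanac yearhop(n=-6)
← 2268-04-24
→ almanac untilx(d=ANS)
← 0
→ almanac stepdays(n=-276)
← 2267-07-23
→ almanac monthend()
← 2267-07-31
→ almanac dayname()
← Wednesday


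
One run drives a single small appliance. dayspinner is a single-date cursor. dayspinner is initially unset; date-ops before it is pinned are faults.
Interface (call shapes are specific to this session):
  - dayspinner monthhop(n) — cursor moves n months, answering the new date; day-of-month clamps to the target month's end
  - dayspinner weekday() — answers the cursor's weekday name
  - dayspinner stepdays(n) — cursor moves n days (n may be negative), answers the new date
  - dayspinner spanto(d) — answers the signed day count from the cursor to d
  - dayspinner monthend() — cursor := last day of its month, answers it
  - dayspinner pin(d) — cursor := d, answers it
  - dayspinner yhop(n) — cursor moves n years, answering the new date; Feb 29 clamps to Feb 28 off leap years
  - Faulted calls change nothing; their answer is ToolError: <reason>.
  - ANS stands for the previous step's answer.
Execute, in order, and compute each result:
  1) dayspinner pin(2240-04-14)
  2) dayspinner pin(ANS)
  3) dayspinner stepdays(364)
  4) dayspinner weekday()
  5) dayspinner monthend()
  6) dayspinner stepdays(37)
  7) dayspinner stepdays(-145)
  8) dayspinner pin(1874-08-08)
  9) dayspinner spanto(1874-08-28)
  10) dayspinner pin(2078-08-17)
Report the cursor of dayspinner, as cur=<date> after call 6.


Answer: cur=2241-06-06

Derivation:
Act: dayspinner pin[d: 2240-04-14]
Obs: 2240-04-14
Act: dayspinner pin[d: ANS]
Obs: 2240-04-14
Act: dayspinner stepdays[n: 364]
Obs: 2241-04-13
Act: dayspinner weekday[]
Obs: Tuesday
Act: dayspinner monthend[]
Obs: 2241-04-30
Act: dayspinner stepdays[n: 37]
Obs: 2241-06-06
Act: dayspinner stepdays[n: -145]
Obs: 2241-01-12
Act: dayspinner pin[d: 1874-08-08]
Obs: 1874-08-08
Act: dayspinner spanto[d: 1874-08-28]
Obs: 20
Act: dayspinner pin[d: 2078-08-17]
Obs: 2078-08-17


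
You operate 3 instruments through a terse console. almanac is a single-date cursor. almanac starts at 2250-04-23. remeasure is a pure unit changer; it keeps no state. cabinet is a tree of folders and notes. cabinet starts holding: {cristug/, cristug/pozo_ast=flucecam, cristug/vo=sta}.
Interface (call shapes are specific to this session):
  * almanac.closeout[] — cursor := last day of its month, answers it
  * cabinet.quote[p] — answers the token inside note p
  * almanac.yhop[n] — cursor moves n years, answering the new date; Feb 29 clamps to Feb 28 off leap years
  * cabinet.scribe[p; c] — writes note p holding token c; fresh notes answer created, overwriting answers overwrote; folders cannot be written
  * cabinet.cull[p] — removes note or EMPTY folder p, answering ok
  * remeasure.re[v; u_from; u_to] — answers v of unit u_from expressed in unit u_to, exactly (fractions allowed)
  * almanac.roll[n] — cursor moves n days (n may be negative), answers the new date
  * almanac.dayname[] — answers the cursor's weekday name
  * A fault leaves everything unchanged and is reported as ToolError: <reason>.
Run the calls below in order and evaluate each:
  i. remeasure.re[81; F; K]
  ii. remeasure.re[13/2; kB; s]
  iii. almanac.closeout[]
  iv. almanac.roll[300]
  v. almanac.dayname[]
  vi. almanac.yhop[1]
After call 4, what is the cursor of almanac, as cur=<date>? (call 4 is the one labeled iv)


Answer: cur=2251-02-24

Derivation:
Do: remeasure.re[v→81; u_from→F; u_to→K]
See: 54067/180
Do: remeasure.re[v→13/2; u_from→kB; u_to→s]
See: ToolError: incompatible units
Do: almanac.closeout[]
See: 2250-04-30
Do: almanac.roll[n→300]
See: 2251-02-24
Do: almanac.dayname[]
See: Monday
Do: almanac.yhop[n→1]
See: 2252-02-24
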